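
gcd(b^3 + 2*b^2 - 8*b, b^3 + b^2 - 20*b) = b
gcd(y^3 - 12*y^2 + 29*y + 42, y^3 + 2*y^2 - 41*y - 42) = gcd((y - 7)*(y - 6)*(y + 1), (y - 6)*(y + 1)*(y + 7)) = y^2 - 5*y - 6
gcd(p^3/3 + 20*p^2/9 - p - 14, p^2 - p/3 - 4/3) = 1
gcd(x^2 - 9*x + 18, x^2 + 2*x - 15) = x - 3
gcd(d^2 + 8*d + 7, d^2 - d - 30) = 1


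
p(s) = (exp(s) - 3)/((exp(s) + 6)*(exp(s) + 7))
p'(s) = -(exp(s) - 3)*exp(s)/((exp(s) + 6)*(exp(s) + 7)^2) - (exp(s) - 3)*exp(s)/((exp(s) + 6)^2*(exp(s) + 7)) + exp(s)/((exp(s) + 6)*(exp(s) + 7)) = (-exp(2*s) + 6*exp(s) + 81)*exp(s)/(exp(4*s) + 26*exp(3*s) + 253*exp(2*s) + 1092*exp(s) + 1764)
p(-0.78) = -0.05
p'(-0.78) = 0.02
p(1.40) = 0.01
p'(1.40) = 0.03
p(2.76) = 0.03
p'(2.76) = -0.00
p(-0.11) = -0.04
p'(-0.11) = 0.03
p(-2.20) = -0.07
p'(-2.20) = 0.00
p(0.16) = -0.03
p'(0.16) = 0.03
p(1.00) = -0.00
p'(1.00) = 0.03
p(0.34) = -0.03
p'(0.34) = 0.03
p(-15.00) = -0.07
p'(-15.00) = 0.00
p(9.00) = 0.00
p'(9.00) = 0.00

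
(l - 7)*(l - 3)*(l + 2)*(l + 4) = l^4 - 4*l^3 - 31*l^2 + 46*l + 168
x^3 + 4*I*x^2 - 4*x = x*(x + 2*I)^2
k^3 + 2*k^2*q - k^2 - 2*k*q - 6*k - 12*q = (k - 3)*(k + 2)*(k + 2*q)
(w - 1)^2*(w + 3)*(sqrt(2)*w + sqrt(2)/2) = sqrt(2)*w^4 + 3*sqrt(2)*w^3/2 - 9*sqrt(2)*w^2/2 + sqrt(2)*w/2 + 3*sqrt(2)/2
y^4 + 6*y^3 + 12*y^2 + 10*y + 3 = (y + 1)^3*(y + 3)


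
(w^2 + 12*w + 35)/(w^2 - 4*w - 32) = (w^2 + 12*w + 35)/(w^2 - 4*w - 32)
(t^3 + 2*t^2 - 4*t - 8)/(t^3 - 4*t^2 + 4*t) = (t^2 + 4*t + 4)/(t*(t - 2))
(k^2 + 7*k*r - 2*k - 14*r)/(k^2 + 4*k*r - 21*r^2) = (2 - k)/(-k + 3*r)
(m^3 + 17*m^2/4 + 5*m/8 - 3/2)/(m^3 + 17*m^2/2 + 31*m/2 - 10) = (m + 3/4)/(m + 5)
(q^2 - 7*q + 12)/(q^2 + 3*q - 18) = (q - 4)/(q + 6)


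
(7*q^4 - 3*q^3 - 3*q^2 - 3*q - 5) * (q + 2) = 7*q^5 + 11*q^4 - 9*q^3 - 9*q^2 - 11*q - 10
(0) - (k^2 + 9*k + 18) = -k^2 - 9*k - 18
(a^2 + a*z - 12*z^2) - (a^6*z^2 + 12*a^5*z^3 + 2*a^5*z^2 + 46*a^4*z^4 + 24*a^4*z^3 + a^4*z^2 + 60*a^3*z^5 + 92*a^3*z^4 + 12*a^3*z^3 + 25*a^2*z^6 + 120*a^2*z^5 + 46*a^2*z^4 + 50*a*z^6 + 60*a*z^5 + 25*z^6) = -a^6*z^2 - 12*a^5*z^3 - 2*a^5*z^2 - 46*a^4*z^4 - 24*a^4*z^3 - a^4*z^2 - 60*a^3*z^5 - 92*a^3*z^4 - 12*a^3*z^3 - 25*a^2*z^6 - 120*a^2*z^5 - 46*a^2*z^4 + a^2 - 50*a*z^6 - 60*a*z^5 + a*z - 25*z^6 - 12*z^2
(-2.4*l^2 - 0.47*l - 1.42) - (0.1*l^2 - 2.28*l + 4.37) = -2.5*l^2 + 1.81*l - 5.79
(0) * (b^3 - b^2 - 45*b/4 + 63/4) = 0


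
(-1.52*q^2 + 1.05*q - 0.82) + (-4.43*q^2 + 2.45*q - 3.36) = -5.95*q^2 + 3.5*q - 4.18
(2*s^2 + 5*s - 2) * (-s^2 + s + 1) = -2*s^4 - 3*s^3 + 9*s^2 + 3*s - 2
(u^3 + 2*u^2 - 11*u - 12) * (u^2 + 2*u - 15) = u^5 + 4*u^4 - 22*u^3 - 64*u^2 + 141*u + 180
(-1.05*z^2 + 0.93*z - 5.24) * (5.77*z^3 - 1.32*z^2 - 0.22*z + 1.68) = -6.0585*z^5 + 6.7521*z^4 - 31.2314*z^3 + 4.9482*z^2 + 2.7152*z - 8.8032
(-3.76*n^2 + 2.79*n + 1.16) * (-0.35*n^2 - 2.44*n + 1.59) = 1.316*n^4 + 8.1979*n^3 - 13.192*n^2 + 1.6057*n + 1.8444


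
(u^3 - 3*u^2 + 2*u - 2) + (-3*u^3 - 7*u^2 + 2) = -2*u^3 - 10*u^2 + 2*u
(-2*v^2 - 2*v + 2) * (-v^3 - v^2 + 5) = 2*v^5 + 4*v^4 - 12*v^2 - 10*v + 10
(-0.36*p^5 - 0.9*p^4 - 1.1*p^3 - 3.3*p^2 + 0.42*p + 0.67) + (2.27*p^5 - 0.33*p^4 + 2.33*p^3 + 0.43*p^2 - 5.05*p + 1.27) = 1.91*p^5 - 1.23*p^4 + 1.23*p^3 - 2.87*p^2 - 4.63*p + 1.94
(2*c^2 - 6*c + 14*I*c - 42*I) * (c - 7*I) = 2*c^3 - 6*c^2 + 98*c - 294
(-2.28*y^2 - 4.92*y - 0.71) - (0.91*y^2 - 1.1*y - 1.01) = -3.19*y^2 - 3.82*y + 0.3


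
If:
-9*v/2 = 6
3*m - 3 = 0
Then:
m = 1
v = -4/3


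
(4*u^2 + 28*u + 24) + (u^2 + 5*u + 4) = 5*u^2 + 33*u + 28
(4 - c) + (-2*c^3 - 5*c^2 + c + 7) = -2*c^3 - 5*c^2 + 11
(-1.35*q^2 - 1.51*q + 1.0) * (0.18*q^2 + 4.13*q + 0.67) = -0.243*q^4 - 5.8473*q^3 - 6.9608*q^2 + 3.1183*q + 0.67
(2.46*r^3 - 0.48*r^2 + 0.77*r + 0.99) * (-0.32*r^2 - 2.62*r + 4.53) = -0.7872*r^5 - 6.2916*r^4 + 12.155*r^3 - 4.5086*r^2 + 0.8943*r + 4.4847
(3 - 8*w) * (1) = 3 - 8*w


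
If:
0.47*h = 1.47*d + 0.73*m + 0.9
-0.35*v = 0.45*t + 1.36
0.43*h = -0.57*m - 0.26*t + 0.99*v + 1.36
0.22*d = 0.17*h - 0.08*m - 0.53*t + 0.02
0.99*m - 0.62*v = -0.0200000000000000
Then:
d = -0.12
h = -2.00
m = -2.28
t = -0.21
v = -3.61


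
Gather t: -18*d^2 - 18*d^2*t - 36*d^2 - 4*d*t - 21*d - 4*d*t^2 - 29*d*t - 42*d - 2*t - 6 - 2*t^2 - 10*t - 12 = -54*d^2 - 63*d + t^2*(-4*d - 2) + t*(-18*d^2 - 33*d - 12) - 18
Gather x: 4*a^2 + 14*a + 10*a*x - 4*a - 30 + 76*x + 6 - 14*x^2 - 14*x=4*a^2 + 10*a - 14*x^2 + x*(10*a + 62) - 24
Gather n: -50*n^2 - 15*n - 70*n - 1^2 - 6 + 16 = -50*n^2 - 85*n + 9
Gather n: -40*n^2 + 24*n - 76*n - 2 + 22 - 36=-40*n^2 - 52*n - 16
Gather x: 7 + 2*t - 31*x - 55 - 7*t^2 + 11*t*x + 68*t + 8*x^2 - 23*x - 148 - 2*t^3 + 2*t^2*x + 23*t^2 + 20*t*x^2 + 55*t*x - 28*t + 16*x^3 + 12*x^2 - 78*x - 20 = -2*t^3 + 16*t^2 + 42*t + 16*x^3 + x^2*(20*t + 20) + x*(2*t^2 + 66*t - 132) - 216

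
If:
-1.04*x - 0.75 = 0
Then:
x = -0.72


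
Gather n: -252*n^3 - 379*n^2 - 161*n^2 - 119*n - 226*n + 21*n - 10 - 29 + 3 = -252*n^3 - 540*n^2 - 324*n - 36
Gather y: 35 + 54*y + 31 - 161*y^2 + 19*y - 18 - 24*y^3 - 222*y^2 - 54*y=-24*y^3 - 383*y^2 + 19*y + 48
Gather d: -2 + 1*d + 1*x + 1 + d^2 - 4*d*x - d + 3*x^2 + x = d^2 - 4*d*x + 3*x^2 + 2*x - 1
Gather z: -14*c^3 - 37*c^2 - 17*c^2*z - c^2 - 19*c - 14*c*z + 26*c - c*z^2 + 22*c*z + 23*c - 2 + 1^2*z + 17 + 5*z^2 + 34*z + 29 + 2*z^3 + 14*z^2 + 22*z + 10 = -14*c^3 - 38*c^2 + 30*c + 2*z^3 + z^2*(19 - c) + z*(-17*c^2 + 8*c + 57) + 54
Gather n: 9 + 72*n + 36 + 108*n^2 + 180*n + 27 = 108*n^2 + 252*n + 72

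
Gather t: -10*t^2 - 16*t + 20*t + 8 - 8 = -10*t^2 + 4*t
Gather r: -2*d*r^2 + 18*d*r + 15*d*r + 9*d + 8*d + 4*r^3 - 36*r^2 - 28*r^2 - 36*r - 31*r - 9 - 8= 17*d + 4*r^3 + r^2*(-2*d - 64) + r*(33*d - 67) - 17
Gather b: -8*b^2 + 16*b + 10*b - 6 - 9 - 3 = -8*b^2 + 26*b - 18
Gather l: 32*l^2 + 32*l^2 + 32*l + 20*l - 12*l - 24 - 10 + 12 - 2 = 64*l^2 + 40*l - 24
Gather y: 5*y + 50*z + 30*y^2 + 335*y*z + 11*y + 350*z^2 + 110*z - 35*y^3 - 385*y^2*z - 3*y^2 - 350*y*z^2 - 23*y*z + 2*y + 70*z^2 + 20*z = -35*y^3 + y^2*(27 - 385*z) + y*(-350*z^2 + 312*z + 18) + 420*z^2 + 180*z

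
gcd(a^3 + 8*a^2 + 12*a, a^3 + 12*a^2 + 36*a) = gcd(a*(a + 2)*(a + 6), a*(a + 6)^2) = a^2 + 6*a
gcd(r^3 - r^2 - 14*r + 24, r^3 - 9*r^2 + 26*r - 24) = r^2 - 5*r + 6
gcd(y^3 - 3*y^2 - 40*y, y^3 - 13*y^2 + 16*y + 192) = y - 8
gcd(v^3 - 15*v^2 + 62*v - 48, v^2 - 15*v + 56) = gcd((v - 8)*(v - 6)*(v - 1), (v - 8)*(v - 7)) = v - 8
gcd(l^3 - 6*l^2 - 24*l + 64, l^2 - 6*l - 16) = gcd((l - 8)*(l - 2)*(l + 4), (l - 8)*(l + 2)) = l - 8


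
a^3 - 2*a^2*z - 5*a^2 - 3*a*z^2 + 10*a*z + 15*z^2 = (a - 5)*(a - 3*z)*(a + z)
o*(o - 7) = o^2 - 7*o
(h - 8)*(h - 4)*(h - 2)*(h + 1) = h^4 - 13*h^3 + 42*h^2 - 8*h - 64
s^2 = s^2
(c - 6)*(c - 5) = c^2 - 11*c + 30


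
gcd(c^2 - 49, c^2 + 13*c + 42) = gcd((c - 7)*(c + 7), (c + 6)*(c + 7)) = c + 7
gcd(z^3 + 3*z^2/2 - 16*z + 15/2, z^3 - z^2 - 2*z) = 1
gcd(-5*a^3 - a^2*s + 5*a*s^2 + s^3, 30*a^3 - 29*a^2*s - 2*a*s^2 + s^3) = -5*a^2 + 4*a*s + s^2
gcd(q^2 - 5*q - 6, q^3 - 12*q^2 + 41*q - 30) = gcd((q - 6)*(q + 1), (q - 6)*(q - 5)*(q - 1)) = q - 6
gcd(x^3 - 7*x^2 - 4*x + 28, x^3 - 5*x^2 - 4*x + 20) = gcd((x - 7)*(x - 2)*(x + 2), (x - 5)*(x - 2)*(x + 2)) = x^2 - 4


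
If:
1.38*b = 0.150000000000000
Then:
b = 0.11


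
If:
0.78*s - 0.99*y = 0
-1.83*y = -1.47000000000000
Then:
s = 1.02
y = 0.80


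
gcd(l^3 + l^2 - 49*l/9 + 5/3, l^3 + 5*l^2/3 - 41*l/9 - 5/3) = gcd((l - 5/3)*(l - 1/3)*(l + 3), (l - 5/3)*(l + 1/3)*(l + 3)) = l^2 + 4*l/3 - 5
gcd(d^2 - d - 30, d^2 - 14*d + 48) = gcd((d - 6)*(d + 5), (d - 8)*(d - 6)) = d - 6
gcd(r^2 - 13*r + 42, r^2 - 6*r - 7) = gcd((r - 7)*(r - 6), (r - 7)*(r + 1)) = r - 7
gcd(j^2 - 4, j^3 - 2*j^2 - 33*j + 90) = 1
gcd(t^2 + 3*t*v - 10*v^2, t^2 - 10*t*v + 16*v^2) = t - 2*v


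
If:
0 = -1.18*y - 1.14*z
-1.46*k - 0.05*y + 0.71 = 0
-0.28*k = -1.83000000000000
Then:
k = 6.54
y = -176.64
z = 182.84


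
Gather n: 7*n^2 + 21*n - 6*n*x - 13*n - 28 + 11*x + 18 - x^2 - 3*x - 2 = 7*n^2 + n*(8 - 6*x) - x^2 + 8*x - 12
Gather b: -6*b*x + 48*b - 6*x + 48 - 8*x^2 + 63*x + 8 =b*(48 - 6*x) - 8*x^2 + 57*x + 56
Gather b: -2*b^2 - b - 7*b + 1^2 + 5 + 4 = -2*b^2 - 8*b + 10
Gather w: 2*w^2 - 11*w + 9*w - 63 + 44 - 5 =2*w^2 - 2*w - 24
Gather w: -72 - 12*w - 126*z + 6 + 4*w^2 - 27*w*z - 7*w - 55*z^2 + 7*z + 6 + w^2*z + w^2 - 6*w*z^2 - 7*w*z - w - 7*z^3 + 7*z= w^2*(z + 5) + w*(-6*z^2 - 34*z - 20) - 7*z^3 - 55*z^2 - 112*z - 60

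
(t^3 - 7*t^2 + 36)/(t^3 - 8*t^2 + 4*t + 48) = (t - 3)/(t - 4)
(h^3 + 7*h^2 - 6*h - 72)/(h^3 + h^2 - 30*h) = (h^2 + h - 12)/(h*(h - 5))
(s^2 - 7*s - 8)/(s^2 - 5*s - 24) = (s + 1)/(s + 3)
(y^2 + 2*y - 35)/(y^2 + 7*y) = (y - 5)/y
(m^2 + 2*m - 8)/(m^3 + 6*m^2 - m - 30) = (m + 4)/(m^2 + 8*m + 15)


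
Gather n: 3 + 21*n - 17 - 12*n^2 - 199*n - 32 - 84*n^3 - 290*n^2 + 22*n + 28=-84*n^3 - 302*n^2 - 156*n - 18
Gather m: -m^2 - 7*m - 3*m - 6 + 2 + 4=-m^2 - 10*m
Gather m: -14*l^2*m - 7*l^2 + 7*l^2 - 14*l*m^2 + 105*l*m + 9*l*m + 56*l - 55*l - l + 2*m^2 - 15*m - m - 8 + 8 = m^2*(2 - 14*l) + m*(-14*l^2 + 114*l - 16)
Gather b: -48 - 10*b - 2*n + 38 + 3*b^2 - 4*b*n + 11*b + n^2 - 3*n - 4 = 3*b^2 + b*(1 - 4*n) + n^2 - 5*n - 14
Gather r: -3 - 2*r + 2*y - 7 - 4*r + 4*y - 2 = -6*r + 6*y - 12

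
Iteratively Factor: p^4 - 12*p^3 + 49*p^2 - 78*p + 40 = (p - 1)*(p^3 - 11*p^2 + 38*p - 40) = (p - 5)*(p - 1)*(p^2 - 6*p + 8) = (p - 5)*(p - 4)*(p - 1)*(p - 2)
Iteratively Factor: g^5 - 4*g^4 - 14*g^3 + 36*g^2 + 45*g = (g - 3)*(g^4 - g^3 - 17*g^2 - 15*g) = (g - 5)*(g - 3)*(g^3 + 4*g^2 + 3*g) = (g - 5)*(g - 3)*(g + 3)*(g^2 + g) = g*(g - 5)*(g - 3)*(g + 3)*(g + 1)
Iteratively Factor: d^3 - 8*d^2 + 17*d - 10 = (d - 5)*(d^2 - 3*d + 2) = (d - 5)*(d - 1)*(d - 2)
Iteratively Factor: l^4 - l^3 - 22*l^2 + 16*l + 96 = (l - 4)*(l^3 + 3*l^2 - 10*l - 24) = (l - 4)*(l + 4)*(l^2 - l - 6) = (l - 4)*(l + 2)*(l + 4)*(l - 3)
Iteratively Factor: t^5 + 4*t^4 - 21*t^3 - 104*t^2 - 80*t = (t + 1)*(t^4 + 3*t^3 - 24*t^2 - 80*t) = (t + 1)*(t + 4)*(t^3 - t^2 - 20*t) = t*(t + 1)*(t + 4)*(t^2 - t - 20) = t*(t + 1)*(t + 4)^2*(t - 5)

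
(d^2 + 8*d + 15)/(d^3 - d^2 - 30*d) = (d + 3)/(d*(d - 6))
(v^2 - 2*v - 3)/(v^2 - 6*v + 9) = (v + 1)/(v - 3)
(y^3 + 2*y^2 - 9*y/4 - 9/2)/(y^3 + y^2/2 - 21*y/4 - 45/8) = 2*(2*y^2 + y - 6)/(4*y^2 - 4*y - 15)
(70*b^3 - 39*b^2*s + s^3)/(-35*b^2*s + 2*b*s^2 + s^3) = (-2*b + s)/s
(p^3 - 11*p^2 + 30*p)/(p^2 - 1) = p*(p^2 - 11*p + 30)/(p^2 - 1)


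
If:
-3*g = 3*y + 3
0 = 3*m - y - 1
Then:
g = -y - 1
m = y/3 + 1/3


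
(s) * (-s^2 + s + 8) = -s^3 + s^2 + 8*s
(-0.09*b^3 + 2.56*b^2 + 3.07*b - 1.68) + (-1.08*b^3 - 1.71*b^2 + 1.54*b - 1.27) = -1.17*b^3 + 0.85*b^2 + 4.61*b - 2.95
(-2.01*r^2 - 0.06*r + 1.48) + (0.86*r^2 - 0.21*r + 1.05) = -1.15*r^2 - 0.27*r + 2.53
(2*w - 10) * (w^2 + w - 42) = 2*w^3 - 8*w^2 - 94*w + 420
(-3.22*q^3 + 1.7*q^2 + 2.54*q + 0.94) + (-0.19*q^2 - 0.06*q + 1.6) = -3.22*q^3 + 1.51*q^2 + 2.48*q + 2.54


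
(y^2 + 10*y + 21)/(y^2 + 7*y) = (y + 3)/y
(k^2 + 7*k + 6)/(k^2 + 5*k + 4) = (k + 6)/(k + 4)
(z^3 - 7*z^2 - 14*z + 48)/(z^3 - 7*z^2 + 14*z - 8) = (z^2 - 5*z - 24)/(z^2 - 5*z + 4)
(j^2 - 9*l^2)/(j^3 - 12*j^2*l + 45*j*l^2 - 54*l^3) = (j + 3*l)/(j^2 - 9*j*l + 18*l^2)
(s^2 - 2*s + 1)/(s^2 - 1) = (s - 1)/(s + 1)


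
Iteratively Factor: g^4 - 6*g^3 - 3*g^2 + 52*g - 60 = (g - 5)*(g^3 - g^2 - 8*g + 12) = (g - 5)*(g - 2)*(g^2 + g - 6) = (g - 5)*(g - 2)*(g + 3)*(g - 2)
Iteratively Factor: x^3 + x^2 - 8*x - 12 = (x - 3)*(x^2 + 4*x + 4) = (x - 3)*(x + 2)*(x + 2)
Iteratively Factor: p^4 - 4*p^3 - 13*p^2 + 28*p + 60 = (p + 2)*(p^3 - 6*p^2 - p + 30) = (p - 5)*(p + 2)*(p^2 - p - 6) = (p - 5)*(p - 3)*(p + 2)*(p + 2)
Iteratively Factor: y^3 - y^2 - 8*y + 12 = (y + 3)*(y^2 - 4*y + 4) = (y - 2)*(y + 3)*(y - 2)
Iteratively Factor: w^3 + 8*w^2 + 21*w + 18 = (w + 2)*(w^2 + 6*w + 9) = (w + 2)*(w + 3)*(w + 3)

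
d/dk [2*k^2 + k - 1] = 4*k + 1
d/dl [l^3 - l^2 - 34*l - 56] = 3*l^2 - 2*l - 34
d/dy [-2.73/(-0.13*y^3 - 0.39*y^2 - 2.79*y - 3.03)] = (-1.0647*y^2 - 2.1294*y - 7.6167)/(0.13*y^3 + 0.39*y^2 + 2.79*y + 3.03)^2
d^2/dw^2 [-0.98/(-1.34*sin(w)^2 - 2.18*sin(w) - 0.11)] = (-7.038752*sin(w)^4 - 8.588328*sin(w)^3 + 6.478584*sin(w)^2 + 17.41166*sin(w) + 9.0258)/(1.34*sin(w)^2 + 2.18*sin(w) + 0.11)^3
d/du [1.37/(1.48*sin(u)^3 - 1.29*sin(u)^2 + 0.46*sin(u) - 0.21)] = (-6.0828*sin(u)^2 + 3.5346*sin(u) - 0.6302)*cos(u)/(1.48*sin(u)^3 - 1.29*sin(u)^2 + 0.46*sin(u) - 0.21)^2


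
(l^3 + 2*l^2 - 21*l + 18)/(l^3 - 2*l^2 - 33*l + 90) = (l - 1)/(l - 5)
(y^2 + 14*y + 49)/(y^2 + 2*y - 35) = (y + 7)/(y - 5)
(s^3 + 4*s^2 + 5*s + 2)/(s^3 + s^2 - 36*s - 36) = (s^2 + 3*s + 2)/(s^2 - 36)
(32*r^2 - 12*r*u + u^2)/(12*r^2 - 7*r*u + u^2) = (8*r - u)/(3*r - u)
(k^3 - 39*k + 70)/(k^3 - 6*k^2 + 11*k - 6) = (k^2 + 2*k - 35)/(k^2 - 4*k + 3)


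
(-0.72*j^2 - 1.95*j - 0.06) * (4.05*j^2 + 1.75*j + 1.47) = -2.916*j^4 - 9.1575*j^3 - 4.7139*j^2 - 2.9715*j - 0.0882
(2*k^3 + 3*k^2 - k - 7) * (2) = 4*k^3 + 6*k^2 - 2*k - 14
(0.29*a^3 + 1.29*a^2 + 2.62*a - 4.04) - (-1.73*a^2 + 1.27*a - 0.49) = 0.29*a^3 + 3.02*a^2 + 1.35*a - 3.55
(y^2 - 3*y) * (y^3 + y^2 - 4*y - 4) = y^5 - 2*y^4 - 7*y^3 + 8*y^2 + 12*y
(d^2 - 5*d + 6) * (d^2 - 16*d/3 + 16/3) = d^4 - 31*d^3/3 + 38*d^2 - 176*d/3 + 32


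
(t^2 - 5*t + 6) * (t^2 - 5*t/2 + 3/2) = t^4 - 15*t^3/2 + 20*t^2 - 45*t/2 + 9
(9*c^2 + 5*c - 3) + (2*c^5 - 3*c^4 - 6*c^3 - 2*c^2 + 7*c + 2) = 2*c^5 - 3*c^4 - 6*c^3 + 7*c^2 + 12*c - 1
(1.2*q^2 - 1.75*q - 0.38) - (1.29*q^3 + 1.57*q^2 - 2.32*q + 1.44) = -1.29*q^3 - 0.37*q^2 + 0.57*q - 1.82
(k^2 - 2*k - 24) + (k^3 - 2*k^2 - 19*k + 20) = k^3 - k^2 - 21*k - 4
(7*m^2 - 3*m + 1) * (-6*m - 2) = -42*m^3 + 4*m^2 - 2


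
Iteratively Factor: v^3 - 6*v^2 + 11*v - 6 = (v - 2)*(v^2 - 4*v + 3) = (v - 2)*(v - 1)*(v - 3)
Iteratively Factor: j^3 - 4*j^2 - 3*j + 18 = (j + 2)*(j^2 - 6*j + 9) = (j - 3)*(j + 2)*(j - 3)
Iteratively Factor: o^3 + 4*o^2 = (o)*(o^2 + 4*o) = o*(o + 4)*(o)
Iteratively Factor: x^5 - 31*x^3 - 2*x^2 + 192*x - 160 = (x + 4)*(x^4 - 4*x^3 - 15*x^2 + 58*x - 40) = (x + 4)^2*(x^3 - 8*x^2 + 17*x - 10) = (x - 1)*(x + 4)^2*(x^2 - 7*x + 10) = (x - 2)*(x - 1)*(x + 4)^2*(x - 5)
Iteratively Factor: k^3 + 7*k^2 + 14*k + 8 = (k + 1)*(k^2 + 6*k + 8) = (k + 1)*(k + 4)*(k + 2)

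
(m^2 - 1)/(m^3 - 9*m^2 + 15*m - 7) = (m + 1)/(m^2 - 8*m + 7)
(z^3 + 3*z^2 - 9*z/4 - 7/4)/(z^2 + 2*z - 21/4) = (2*z^2 - z - 1)/(2*z - 3)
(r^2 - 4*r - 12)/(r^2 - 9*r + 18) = (r + 2)/(r - 3)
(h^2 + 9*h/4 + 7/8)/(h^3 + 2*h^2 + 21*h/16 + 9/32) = 4*(4*h + 7)/(16*h^2 + 24*h + 9)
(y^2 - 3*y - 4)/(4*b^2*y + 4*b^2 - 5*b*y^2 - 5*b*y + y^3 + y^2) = (y - 4)/(4*b^2 - 5*b*y + y^2)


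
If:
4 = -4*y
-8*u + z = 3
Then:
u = z/8 - 3/8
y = -1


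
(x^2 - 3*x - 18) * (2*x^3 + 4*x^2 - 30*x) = 2*x^5 - 2*x^4 - 78*x^3 + 18*x^2 + 540*x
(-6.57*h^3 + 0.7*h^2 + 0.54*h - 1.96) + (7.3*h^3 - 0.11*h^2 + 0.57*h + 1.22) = 0.73*h^3 + 0.59*h^2 + 1.11*h - 0.74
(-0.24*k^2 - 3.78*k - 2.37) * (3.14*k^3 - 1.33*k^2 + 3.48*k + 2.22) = -0.7536*k^5 - 11.55*k^4 - 3.2496*k^3 - 10.5351*k^2 - 16.6392*k - 5.2614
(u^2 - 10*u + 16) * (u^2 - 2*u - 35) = u^4 - 12*u^3 + u^2 + 318*u - 560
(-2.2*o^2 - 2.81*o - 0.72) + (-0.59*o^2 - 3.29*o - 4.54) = -2.79*o^2 - 6.1*o - 5.26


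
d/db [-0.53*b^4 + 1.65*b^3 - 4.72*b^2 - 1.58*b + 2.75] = -2.12*b^3 + 4.95*b^2 - 9.44*b - 1.58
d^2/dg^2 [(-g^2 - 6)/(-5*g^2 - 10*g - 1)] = 2*(-50*g^3 + 435*g^2 + 900*g + 571)/(125*g^6 + 750*g^5 + 1575*g^4 + 1300*g^3 + 315*g^2 + 30*g + 1)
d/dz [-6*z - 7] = -6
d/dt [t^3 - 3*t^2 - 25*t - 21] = 3*t^2 - 6*t - 25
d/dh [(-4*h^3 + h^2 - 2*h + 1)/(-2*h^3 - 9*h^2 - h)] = (38*h^4 - 13*h^2 + 18*h + 1)/(h^2*(4*h^4 + 36*h^3 + 85*h^2 + 18*h + 1))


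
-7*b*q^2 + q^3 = q^2*(-7*b + q)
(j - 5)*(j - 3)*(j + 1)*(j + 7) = j^4 - 42*j^2 + 64*j + 105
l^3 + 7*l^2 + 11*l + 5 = (l + 1)^2*(l + 5)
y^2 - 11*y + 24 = (y - 8)*(y - 3)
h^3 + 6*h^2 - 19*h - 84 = (h - 4)*(h + 3)*(h + 7)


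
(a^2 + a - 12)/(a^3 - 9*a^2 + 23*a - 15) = (a + 4)/(a^2 - 6*a + 5)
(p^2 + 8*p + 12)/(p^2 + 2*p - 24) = (p + 2)/(p - 4)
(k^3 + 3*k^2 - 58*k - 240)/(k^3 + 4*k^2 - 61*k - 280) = (k + 6)/(k + 7)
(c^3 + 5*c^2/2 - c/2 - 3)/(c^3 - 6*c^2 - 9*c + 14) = (c + 3/2)/(c - 7)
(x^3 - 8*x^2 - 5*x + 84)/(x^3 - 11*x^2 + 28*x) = (x + 3)/x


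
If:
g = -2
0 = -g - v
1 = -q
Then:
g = -2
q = -1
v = 2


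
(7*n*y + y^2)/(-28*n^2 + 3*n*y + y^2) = y/(-4*n + y)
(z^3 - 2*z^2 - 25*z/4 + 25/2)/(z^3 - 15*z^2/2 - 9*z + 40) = (z - 5/2)/(z - 8)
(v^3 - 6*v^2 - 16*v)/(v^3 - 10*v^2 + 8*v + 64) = v/(v - 4)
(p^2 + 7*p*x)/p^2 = (p + 7*x)/p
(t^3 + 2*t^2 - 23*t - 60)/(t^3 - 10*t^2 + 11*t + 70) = (t^2 + 7*t + 12)/(t^2 - 5*t - 14)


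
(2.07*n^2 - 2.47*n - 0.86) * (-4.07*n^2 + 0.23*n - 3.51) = -8.4249*n^4 + 10.529*n^3 - 4.3336*n^2 + 8.4719*n + 3.0186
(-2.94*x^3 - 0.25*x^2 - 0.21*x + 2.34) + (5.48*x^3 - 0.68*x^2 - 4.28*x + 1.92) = 2.54*x^3 - 0.93*x^2 - 4.49*x + 4.26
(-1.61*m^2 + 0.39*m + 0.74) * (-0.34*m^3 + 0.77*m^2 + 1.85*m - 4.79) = 0.5474*m^5 - 1.3723*m^4 - 2.9298*m^3 + 9.0032*m^2 - 0.4991*m - 3.5446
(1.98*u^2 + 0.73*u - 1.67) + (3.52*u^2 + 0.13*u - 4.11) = 5.5*u^2 + 0.86*u - 5.78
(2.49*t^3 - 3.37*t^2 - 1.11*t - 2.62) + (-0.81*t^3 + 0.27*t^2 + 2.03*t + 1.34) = 1.68*t^3 - 3.1*t^2 + 0.92*t - 1.28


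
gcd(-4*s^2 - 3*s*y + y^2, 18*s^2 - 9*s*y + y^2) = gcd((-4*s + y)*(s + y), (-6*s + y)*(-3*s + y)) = 1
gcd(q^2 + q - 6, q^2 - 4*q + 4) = q - 2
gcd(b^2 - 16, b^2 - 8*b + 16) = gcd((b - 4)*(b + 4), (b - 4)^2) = b - 4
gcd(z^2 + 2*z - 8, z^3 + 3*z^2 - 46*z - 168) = z + 4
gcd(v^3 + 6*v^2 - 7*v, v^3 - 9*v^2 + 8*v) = v^2 - v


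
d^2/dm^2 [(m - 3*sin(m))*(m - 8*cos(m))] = 3*m*sin(m) + 8*m*cos(m) + 16*sin(m) - 48*sin(2*m) - 6*cos(m) + 2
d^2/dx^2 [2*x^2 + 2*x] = 4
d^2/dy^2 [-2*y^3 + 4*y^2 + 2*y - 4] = 8 - 12*y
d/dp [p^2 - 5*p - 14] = 2*p - 5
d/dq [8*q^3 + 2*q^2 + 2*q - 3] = 24*q^2 + 4*q + 2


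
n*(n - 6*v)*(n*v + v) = n^3*v - 6*n^2*v^2 + n^2*v - 6*n*v^2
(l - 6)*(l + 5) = l^2 - l - 30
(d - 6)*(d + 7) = d^2 + d - 42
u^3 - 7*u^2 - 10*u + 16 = (u - 8)*(u - 1)*(u + 2)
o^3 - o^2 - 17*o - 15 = (o - 5)*(o + 1)*(o + 3)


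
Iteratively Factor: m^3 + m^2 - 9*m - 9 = (m - 3)*(m^2 + 4*m + 3) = (m - 3)*(m + 1)*(m + 3)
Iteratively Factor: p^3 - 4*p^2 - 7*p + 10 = (p - 5)*(p^2 + p - 2) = (p - 5)*(p + 2)*(p - 1)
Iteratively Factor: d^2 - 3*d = (d)*(d - 3)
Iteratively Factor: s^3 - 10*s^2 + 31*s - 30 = (s - 3)*(s^2 - 7*s + 10) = (s - 3)*(s - 2)*(s - 5)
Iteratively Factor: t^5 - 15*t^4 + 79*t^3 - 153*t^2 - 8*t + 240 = (t - 5)*(t^4 - 10*t^3 + 29*t^2 - 8*t - 48) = (t - 5)*(t - 3)*(t^3 - 7*t^2 + 8*t + 16) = (t - 5)*(t - 3)*(t + 1)*(t^2 - 8*t + 16) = (t - 5)*(t - 4)*(t - 3)*(t + 1)*(t - 4)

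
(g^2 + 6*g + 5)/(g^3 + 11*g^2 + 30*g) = (g + 1)/(g*(g + 6))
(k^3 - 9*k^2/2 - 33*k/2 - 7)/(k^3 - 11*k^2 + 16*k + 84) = (k + 1/2)/(k - 6)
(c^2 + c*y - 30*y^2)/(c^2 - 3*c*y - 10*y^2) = (c + 6*y)/(c + 2*y)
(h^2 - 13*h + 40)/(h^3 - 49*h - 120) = (h - 5)/(h^2 + 8*h + 15)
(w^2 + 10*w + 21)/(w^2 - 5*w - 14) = (w^2 + 10*w + 21)/(w^2 - 5*w - 14)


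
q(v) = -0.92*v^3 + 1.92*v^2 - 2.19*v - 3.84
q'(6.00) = -78.51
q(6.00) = -146.58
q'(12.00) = -353.55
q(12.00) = -1343.40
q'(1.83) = -4.41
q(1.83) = -7.06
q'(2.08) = -6.14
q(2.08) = -8.37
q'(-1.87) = -19.02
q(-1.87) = 12.99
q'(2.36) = -8.50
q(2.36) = -10.41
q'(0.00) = -2.19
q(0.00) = -3.84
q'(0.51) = -0.95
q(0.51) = -4.58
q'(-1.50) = -14.16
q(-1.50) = 6.87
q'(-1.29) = -11.74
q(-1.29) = 4.16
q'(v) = -2.76*v^2 + 3.84*v - 2.19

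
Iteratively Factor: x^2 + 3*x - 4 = (x - 1)*(x + 4)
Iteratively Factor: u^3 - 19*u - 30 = (u + 2)*(u^2 - 2*u - 15) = (u - 5)*(u + 2)*(u + 3)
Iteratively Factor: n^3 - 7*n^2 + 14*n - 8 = (n - 2)*(n^2 - 5*n + 4) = (n - 2)*(n - 1)*(n - 4)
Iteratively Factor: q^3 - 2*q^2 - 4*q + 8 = (q + 2)*(q^2 - 4*q + 4) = (q - 2)*(q + 2)*(q - 2)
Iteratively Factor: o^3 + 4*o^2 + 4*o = (o + 2)*(o^2 + 2*o) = (o + 2)^2*(o)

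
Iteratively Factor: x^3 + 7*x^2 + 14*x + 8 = (x + 1)*(x^2 + 6*x + 8) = (x + 1)*(x + 4)*(x + 2)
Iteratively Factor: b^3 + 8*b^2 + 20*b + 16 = (b + 2)*(b^2 + 6*b + 8) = (b + 2)*(b + 4)*(b + 2)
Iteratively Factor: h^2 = (h)*(h)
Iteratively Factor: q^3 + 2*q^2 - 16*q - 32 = (q + 2)*(q^2 - 16) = (q + 2)*(q + 4)*(q - 4)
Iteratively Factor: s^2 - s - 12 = (s - 4)*(s + 3)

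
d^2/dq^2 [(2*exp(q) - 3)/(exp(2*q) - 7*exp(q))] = (2*exp(3*q) + 2*exp(2*q) + 63*exp(q) - 147)*exp(-q)/(exp(3*q) - 21*exp(2*q) + 147*exp(q) - 343)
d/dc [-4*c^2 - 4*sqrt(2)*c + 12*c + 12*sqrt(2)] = -8*c - 4*sqrt(2) + 12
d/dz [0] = 0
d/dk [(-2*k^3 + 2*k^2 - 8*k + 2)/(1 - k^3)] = 2*(k^4 - 8*k^3 + 2*k - 4)/(k^6 - 2*k^3 + 1)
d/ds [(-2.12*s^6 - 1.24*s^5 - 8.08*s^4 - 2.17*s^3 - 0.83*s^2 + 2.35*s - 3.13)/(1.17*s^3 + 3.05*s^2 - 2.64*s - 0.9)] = (-7.4412*s^8 - 28.7656*s^7 + 7.1844*s^6 - 24.7456*s^5 + 63.9262*s^4 + 35.0466*s^3 + 11.869*s^2 + 20.587*s - 10.3782)/(1.3689*s^6 + 7.137*s^5 + 3.1249*s^4 - 18.21*s^3 + 1.4796*s^2 + 4.752*s + 0.81)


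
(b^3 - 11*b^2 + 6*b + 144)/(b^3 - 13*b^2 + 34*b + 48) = (b + 3)/(b + 1)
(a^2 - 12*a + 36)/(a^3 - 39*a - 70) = (-a^2 + 12*a - 36)/(-a^3 + 39*a + 70)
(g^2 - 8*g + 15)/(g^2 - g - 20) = (g - 3)/(g + 4)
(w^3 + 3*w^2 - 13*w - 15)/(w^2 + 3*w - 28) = (w^3 + 3*w^2 - 13*w - 15)/(w^2 + 3*w - 28)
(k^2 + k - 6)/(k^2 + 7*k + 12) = (k - 2)/(k + 4)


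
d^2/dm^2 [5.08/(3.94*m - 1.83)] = 157.719776/(3.94*m - 1.83)^3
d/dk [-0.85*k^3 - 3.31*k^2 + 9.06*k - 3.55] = -2.55*k^2 - 6.62*k + 9.06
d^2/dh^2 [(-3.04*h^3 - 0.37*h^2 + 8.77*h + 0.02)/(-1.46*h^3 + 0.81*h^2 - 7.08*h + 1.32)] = (-1.4210854715202e-14*h^7 + 8.76759199999999*h^6 - 300.708024*h^5 + 109.073388*h^4 + 482.672334*h^3 - 376.975044*h^2 + 88.4995920000001*h - 164.594736)/(3.112136*h^9 - 5.179788*h^8 + 48.148902*h^7 - 59.209425*h^6 + 242.855388*h^5 - 206.272764*h^4 + 407.94624*h^3 - 202.734576*h^2 + 37.008576*h - 2.299968)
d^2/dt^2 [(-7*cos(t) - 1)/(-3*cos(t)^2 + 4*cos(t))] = (-120*sin(t)^4/cos(t)^3 + 63*sin(t)^2 + 99 - 202/cos(t) - 72/cos(t)^2 + 152/cos(t)^3)/(3*cos(t) - 4)^3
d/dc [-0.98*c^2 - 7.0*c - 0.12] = -1.96*c - 7.0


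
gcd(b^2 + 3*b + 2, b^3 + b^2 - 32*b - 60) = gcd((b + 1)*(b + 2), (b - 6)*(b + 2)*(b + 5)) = b + 2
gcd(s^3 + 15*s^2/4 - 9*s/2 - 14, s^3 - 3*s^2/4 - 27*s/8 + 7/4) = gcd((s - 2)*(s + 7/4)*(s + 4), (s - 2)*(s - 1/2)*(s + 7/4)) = s^2 - s/4 - 7/2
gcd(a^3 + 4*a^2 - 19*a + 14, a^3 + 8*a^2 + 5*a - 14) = a^2 + 6*a - 7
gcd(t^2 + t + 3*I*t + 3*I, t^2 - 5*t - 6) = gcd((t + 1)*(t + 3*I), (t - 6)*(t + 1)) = t + 1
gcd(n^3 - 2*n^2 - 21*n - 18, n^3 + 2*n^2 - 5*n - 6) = n^2 + 4*n + 3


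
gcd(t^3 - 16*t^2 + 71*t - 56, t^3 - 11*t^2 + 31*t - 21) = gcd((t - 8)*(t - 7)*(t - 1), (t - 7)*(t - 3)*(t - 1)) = t^2 - 8*t + 7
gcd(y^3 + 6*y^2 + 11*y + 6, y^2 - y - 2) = y + 1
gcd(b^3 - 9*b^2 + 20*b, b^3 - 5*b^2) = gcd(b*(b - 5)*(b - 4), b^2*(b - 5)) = b^2 - 5*b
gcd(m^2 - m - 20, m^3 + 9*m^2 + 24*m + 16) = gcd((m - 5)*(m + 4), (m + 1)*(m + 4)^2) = m + 4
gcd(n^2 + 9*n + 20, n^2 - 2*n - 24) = n + 4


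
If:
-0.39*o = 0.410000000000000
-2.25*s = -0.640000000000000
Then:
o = -1.05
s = 0.28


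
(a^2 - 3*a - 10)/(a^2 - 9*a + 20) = (a + 2)/(a - 4)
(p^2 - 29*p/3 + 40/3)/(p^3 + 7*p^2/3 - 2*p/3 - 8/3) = (3*p^2 - 29*p + 40)/(3*p^3 + 7*p^2 - 2*p - 8)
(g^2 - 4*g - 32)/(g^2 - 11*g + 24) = (g + 4)/(g - 3)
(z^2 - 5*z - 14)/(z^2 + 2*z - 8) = (z^2 - 5*z - 14)/(z^2 + 2*z - 8)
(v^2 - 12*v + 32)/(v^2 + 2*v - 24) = (v - 8)/(v + 6)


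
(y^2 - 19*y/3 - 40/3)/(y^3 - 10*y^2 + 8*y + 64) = (y + 5/3)/(y^2 - 2*y - 8)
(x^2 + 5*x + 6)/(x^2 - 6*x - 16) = (x + 3)/(x - 8)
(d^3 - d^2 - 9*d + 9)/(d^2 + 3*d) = d - 4 + 3/d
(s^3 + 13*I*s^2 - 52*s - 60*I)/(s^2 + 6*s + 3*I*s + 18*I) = (s^3 + 13*I*s^2 - 52*s - 60*I)/(s^2 + 3*s*(2 + I) + 18*I)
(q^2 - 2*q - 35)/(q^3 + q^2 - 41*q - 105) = 1/(q + 3)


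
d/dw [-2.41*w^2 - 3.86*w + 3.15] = -4.82*w - 3.86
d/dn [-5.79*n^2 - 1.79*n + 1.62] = -11.58*n - 1.79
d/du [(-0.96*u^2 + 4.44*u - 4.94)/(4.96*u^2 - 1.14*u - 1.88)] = (-20.928*u^2 + 52.6144*u - 13.9788)/(24.6016*u^4 - 11.3088*u^3 - 17.35*u^2 + 4.2864*u + 3.5344)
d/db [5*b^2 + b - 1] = 10*b + 1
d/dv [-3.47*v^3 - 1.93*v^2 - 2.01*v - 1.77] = -10.41*v^2 - 3.86*v - 2.01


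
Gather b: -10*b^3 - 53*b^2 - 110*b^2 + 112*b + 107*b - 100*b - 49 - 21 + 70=-10*b^3 - 163*b^2 + 119*b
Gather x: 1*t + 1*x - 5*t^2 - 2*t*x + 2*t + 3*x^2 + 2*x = -5*t^2 + 3*t + 3*x^2 + x*(3 - 2*t)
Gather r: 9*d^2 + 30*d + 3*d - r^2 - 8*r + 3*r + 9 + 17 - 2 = 9*d^2 + 33*d - r^2 - 5*r + 24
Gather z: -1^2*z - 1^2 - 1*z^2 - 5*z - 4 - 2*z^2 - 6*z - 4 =-3*z^2 - 12*z - 9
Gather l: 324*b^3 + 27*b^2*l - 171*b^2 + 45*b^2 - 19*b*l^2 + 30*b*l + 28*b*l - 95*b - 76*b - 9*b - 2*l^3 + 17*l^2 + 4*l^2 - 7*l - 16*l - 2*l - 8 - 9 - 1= 324*b^3 - 126*b^2 - 180*b - 2*l^3 + l^2*(21 - 19*b) + l*(27*b^2 + 58*b - 25) - 18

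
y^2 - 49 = (y - 7)*(y + 7)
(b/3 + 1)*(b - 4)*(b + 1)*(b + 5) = b^4/3 + 5*b^3/3 - 13*b^2/3 - 77*b/3 - 20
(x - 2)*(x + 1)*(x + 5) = x^3 + 4*x^2 - 7*x - 10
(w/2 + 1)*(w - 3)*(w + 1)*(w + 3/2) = w^4/2 + 3*w^3/4 - 7*w^2/2 - 33*w/4 - 9/2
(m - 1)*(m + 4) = m^2 + 3*m - 4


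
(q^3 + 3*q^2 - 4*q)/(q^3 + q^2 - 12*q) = (q - 1)/(q - 3)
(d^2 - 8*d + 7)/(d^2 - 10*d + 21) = (d - 1)/(d - 3)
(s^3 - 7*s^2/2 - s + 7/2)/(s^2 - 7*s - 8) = (2*s^2 - 9*s + 7)/(2*(s - 8))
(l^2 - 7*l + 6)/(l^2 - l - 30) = (l - 1)/(l + 5)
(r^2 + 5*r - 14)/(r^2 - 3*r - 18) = (-r^2 - 5*r + 14)/(-r^2 + 3*r + 18)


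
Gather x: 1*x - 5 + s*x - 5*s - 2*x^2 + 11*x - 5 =-5*s - 2*x^2 + x*(s + 12) - 10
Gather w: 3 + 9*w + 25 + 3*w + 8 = 12*w + 36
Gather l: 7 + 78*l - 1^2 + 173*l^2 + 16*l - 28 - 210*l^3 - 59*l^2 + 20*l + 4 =-210*l^3 + 114*l^2 + 114*l - 18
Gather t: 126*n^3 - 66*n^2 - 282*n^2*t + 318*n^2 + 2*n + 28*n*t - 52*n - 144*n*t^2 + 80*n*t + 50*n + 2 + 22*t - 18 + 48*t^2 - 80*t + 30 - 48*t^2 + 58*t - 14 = 126*n^3 + 252*n^2 - 144*n*t^2 + t*(-282*n^2 + 108*n)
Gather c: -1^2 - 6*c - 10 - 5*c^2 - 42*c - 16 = -5*c^2 - 48*c - 27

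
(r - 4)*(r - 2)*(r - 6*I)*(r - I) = r^4 - 6*r^3 - 7*I*r^3 + 2*r^2 + 42*I*r^2 + 36*r - 56*I*r - 48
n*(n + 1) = n^2 + n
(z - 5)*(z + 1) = z^2 - 4*z - 5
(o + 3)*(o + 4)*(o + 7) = o^3 + 14*o^2 + 61*o + 84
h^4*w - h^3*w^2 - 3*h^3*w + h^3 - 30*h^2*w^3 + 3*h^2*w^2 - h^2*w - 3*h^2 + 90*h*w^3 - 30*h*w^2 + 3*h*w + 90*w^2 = (h - 3)*(h - 6*w)*(h + 5*w)*(h*w + 1)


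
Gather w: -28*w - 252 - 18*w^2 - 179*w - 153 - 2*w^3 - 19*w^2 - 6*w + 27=-2*w^3 - 37*w^2 - 213*w - 378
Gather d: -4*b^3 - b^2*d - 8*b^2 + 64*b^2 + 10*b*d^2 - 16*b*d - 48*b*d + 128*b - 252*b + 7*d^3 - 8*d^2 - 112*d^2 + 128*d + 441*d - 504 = -4*b^3 + 56*b^2 - 124*b + 7*d^3 + d^2*(10*b - 120) + d*(-b^2 - 64*b + 569) - 504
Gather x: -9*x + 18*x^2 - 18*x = 18*x^2 - 27*x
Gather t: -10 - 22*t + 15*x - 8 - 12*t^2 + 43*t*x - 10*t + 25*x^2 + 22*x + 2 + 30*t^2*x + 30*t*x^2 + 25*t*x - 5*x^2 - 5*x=t^2*(30*x - 12) + t*(30*x^2 + 68*x - 32) + 20*x^2 + 32*x - 16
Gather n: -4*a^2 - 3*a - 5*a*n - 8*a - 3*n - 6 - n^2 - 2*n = -4*a^2 - 11*a - n^2 + n*(-5*a - 5) - 6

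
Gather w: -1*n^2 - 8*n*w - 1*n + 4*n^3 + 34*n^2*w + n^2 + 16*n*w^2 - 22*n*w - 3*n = 4*n^3 + 16*n*w^2 - 4*n + w*(34*n^2 - 30*n)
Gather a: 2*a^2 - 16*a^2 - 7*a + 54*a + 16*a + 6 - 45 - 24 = -14*a^2 + 63*a - 63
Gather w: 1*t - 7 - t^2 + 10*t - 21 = -t^2 + 11*t - 28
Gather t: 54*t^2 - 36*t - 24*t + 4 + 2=54*t^2 - 60*t + 6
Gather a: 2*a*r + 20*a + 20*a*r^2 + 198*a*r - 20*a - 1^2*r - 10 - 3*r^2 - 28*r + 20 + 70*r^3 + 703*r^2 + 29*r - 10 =a*(20*r^2 + 200*r) + 70*r^3 + 700*r^2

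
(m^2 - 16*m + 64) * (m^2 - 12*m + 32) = m^4 - 28*m^3 + 288*m^2 - 1280*m + 2048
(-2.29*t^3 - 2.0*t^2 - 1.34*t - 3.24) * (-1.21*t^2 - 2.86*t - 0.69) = 2.7709*t^5 + 8.9694*t^4 + 8.9215*t^3 + 9.1328*t^2 + 10.191*t + 2.2356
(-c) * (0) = 0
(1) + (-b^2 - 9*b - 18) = -b^2 - 9*b - 17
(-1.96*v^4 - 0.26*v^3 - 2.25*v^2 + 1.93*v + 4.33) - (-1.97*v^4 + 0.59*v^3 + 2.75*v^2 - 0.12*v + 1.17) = 0.01*v^4 - 0.85*v^3 - 5.0*v^2 + 2.05*v + 3.16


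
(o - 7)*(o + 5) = o^2 - 2*o - 35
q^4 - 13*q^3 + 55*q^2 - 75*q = q*(q - 5)^2*(q - 3)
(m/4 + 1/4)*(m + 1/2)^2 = m^3/4 + m^2/2 + 5*m/16 + 1/16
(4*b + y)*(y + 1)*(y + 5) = 4*b*y^2 + 24*b*y + 20*b + y^3 + 6*y^2 + 5*y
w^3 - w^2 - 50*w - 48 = (w - 8)*(w + 1)*(w + 6)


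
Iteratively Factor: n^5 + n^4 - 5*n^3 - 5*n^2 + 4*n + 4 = (n + 1)*(n^4 - 5*n^2 + 4) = (n - 2)*(n + 1)*(n^3 + 2*n^2 - n - 2) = (n - 2)*(n - 1)*(n + 1)*(n^2 + 3*n + 2) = (n - 2)*(n - 1)*(n + 1)*(n + 2)*(n + 1)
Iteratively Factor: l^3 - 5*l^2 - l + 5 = (l - 1)*(l^2 - 4*l - 5) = (l - 1)*(l + 1)*(l - 5)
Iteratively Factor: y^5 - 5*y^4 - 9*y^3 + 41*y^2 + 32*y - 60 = (y + 2)*(y^4 - 7*y^3 + 5*y^2 + 31*y - 30) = (y - 3)*(y + 2)*(y^3 - 4*y^2 - 7*y + 10) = (y - 5)*(y - 3)*(y + 2)*(y^2 + y - 2) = (y - 5)*(y - 3)*(y - 1)*(y + 2)*(y + 2)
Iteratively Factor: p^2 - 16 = (p - 4)*(p + 4)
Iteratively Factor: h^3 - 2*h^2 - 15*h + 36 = (h + 4)*(h^2 - 6*h + 9) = (h - 3)*(h + 4)*(h - 3)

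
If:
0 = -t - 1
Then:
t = -1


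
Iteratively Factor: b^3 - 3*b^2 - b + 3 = (b - 1)*(b^2 - 2*b - 3) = (b - 3)*(b - 1)*(b + 1)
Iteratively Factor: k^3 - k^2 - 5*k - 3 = (k - 3)*(k^2 + 2*k + 1) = (k - 3)*(k + 1)*(k + 1)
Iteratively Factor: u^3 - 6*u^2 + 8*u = (u - 4)*(u^2 - 2*u) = u*(u - 4)*(u - 2)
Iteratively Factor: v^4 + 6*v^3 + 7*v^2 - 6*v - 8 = (v - 1)*(v^3 + 7*v^2 + 14*v + 8) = (v - 1)*(v + 4)*(v^2 + 3*v + 2) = (v - 1)*(v + 2)*(v + 4)*(v + 1)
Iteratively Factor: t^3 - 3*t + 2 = (t + 2)*(t^2 - 2*t + 1) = (t - 1)*(t + 2)*(t - 1)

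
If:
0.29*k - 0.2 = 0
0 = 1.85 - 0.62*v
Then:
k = 0.69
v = 2.98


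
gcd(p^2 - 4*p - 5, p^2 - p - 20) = p - 5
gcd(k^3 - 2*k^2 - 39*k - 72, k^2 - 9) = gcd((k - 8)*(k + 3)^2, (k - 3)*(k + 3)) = k + 3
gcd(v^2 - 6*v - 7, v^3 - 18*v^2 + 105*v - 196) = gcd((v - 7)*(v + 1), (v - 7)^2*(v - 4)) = v - 7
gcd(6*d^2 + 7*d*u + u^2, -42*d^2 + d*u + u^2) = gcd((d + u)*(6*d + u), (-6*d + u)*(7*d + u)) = 1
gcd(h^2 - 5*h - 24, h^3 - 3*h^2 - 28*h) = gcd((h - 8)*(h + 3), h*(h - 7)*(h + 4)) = 1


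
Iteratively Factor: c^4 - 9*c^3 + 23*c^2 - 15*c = (c - 5)*(c^3 - 4*c^2 + 3*c) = (c - 5)*(c - 3)*(c^2 - c) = (c - 5)*(c - 3)*(c - 1)*(c)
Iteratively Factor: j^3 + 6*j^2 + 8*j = (j + 2)*(j^2 + 4*j) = j*(j + 2)*(j + 4)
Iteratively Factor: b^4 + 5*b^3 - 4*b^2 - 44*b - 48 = (b + 4)*(b^3 + b^2 - 8*b - 12) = (b + 2)*(b + 4)*(b^2 - b - 6) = (b + 2)^2*(b + 4)*(b - 3)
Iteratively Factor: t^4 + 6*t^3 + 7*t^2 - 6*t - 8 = (t + 4)*(t^3 + 2*t^2 - t - 2) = (t - 1)*(t + 4)*(t^2 + 3*t + 2) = (t - 1)*(t + 1)*(t + 4)*(t + 2)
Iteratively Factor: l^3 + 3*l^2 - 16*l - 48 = (l + 3)*(l^2 - 16) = (l - 4)*(l + 3)*(l + 4)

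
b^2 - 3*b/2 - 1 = (b - 2)*(b + 1/2)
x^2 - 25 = (x - 5)*(x + 5)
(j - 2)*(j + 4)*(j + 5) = j^3 + 7*j^2 + 2*j - 40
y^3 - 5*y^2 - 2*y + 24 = (y - 4)*(y - 3)*(y + 2)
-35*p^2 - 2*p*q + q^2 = (-7*p + q)*(5*p + q)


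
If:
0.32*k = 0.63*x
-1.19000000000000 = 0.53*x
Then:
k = -4.42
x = -2.25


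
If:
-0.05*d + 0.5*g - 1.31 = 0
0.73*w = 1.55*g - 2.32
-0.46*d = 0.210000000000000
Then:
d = -0.46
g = 2.57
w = 2.29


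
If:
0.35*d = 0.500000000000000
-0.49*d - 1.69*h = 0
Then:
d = 1.43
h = -0.41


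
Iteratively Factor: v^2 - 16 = (v + 4)*(v - 4)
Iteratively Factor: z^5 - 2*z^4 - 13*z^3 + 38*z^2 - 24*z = (z - 1)*(z^4 - z^3 - 14*z^2 + 24*z) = (z - 1)*(z + 4)*(z^3 - 5*z^2 + 6*z) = z*(z - 1)*(z + 4)*(z^2 - 5*z + 6) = z*(z - 3)*(z - 1)*(z + 4)*(z - 2)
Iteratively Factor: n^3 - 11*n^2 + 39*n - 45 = (n - 3)*(n^2 - 8*n + 15) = (n - 3)^2*(n - 5)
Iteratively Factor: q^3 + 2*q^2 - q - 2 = (q + 2)*(q^2 - 1) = (q - 1)*(q + 2)*(q + 1)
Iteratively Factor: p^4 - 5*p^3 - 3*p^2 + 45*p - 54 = (p + 3)*(p^3 - 8*p^2 + 21*p - 18) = (p - 2)*(p + 3)*(p^2 - 6*p + 9) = (p - 3)*(p - 2)*(p + 3)*(p - 3)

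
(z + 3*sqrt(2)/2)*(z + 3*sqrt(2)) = z^2 + 9*sqrt(2)*z/2 + 9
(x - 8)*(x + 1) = x^2 - 7*x - 8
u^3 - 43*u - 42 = (u - 7)*(u + 1)*(u + 6)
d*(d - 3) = d^2 - 3*d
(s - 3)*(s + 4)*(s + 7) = s^3 + 8*s^2 - 5*s - 84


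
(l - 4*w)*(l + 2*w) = l^2 - 2*l*w - 8*w^2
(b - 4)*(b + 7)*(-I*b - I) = -I*b^3 - 4*I*b^2 + 25*I*b + 28*I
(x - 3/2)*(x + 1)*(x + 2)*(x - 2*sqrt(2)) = x^4 - 2*sqrt(2)*x^3 + 3*x^3/2 - 3*sqrt(2)*x^2 - 5*x^2/2 - 3*x + 5*sqrt(2)*x + 6*sqrt(2)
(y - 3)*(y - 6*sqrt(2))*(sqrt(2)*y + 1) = sqrt(2)*y^3 - 11*y^2 - 3*sqrt(2)*y^2 - 6*sqrt(2)*y + 33*y + 18*sqrt(2)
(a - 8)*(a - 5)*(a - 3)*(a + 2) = a^4 - 14*a^3 + 47*a^2 + 38*a - 240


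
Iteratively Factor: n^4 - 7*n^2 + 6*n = (n + 3)*(n^3 - 3*n^2 + 2*n) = (n - 2)*(n + 3)*(n^2 - n) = (n - 2)*(n - 1)*(n + 3)*(n)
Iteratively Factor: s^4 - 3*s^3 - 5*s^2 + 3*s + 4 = (s - 1)*(s^3 - 2*s^2 - 7*s - 4) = (s - 1)*(s + 1)*(s^2 - 3*s - 4) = (s - 1)*(s + 1)^2*(s - 4)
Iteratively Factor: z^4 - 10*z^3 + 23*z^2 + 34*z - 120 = (z + 2)*(z^3 - 12*z^2 + 47*z - 60) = (z - 3)*(z + 2)*(z^2 - 9*z + 20) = (z - 5)*(z - 3)*(z + 2)*(z - 4)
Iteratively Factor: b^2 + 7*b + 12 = (b + 3)*(b + 4)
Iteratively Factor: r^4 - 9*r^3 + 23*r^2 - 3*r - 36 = (r - 3)*(r^3 - 6*r^2 + 5*r + 12) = (r - 3)^2*(r^2 - 3*r - 4) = (r - 3)^2*(r + 1)*(r - 4)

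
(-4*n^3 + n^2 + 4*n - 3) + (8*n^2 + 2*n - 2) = -4*n^3 + 9*n^2 + 6*n - 5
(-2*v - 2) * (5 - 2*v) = 4*v^2 - 6*v - 10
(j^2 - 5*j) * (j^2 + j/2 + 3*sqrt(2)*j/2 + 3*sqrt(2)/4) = j^4 - 9*j^3/2 + 3*sqrt(2)*j^3/2 - 27*sqrt(2)*j^2/4 - 5*j^2/2 - 15*sqrt(2)*j/4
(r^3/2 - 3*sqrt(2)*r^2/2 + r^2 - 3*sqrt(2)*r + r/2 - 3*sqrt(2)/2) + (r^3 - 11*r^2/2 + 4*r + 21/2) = 3*r^3/2 - 9*r^2/2 - 3*sqrt(2)*r^2/2 - 3*sqrt(2)*r + 9*r/2 - 3*sqrt(2)/2 + 21/2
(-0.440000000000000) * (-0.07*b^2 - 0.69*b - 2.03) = 0.0308*b^2 + 0.3036*b + 0.8932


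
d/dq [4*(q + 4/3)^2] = 8*q + 32/3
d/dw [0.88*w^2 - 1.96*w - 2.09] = 1.76*w - 1.96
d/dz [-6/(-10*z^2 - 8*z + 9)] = 24*(-5*z - 2)/(10*z^2 + 8*z - 9)^2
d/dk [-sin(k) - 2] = -cos(k)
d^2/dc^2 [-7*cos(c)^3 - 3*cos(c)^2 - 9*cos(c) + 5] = 57*cos(c)/4 + 6*cos(2*c) + 63*cos(3*c)/4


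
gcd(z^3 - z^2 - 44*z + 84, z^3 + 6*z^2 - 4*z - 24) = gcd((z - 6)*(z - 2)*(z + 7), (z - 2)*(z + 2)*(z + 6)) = z - 2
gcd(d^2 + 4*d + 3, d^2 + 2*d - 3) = d + 3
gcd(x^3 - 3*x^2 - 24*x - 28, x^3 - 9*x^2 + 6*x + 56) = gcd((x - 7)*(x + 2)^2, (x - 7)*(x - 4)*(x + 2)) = x^2 - 5*x - 14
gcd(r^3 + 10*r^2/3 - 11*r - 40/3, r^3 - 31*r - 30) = r^2 + 6*r + 5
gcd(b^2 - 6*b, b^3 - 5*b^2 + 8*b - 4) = 1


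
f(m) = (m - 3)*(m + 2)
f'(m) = 2*m - 1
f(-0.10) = -5.89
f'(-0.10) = -1.20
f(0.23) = -6.18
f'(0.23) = -0.54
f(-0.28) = -5.64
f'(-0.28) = -1.56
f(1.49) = -5.27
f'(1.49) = 1.98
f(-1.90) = -0.49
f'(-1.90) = -4.80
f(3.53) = 2.93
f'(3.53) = 6.06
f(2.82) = -0.87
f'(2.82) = 4.64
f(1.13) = -5.85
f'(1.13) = 1.26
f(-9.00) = 84.00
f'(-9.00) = -19.00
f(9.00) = 66.00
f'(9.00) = 17.00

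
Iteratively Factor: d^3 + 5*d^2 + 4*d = (d)*(d^2 + 5*d + 4) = d*(d + 4)*(d + 1)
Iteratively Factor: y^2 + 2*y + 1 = (y + 1)*(y + 1)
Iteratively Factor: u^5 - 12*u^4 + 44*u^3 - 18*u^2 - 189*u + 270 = (u - 5)*(u^4 - 7*u^3 + 9*u^2 + 27*u - 54) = (u - 5)*(u - 3)*(u^3 - 4*u^2 - 3*u + 18) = (u - 5)*(u - 3)*(u + 2)*(u^2 - 6*u + 9) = (u - 5)*(u - 3)^2*(u + 2)*(u - 3)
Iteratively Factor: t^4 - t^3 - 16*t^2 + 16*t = (t)*(t^3 - t^2 - 16*t + 16) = t*(t + 4)*(t^2 - 5*t + 4) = t*(t - 1)*(t + 4)*(t - 4)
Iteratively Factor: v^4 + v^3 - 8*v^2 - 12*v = (v + 2)*(v^3 - v^2 - 6*v) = v*(v + 2)*(v^2 - v - 6) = v*(v + 2)^2*(v - 3)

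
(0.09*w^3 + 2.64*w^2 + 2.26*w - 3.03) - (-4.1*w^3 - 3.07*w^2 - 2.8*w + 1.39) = 4.19*w^3 + 5.71*w^2 + 5.06*w - 4.42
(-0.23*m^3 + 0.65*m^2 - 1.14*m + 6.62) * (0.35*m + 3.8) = -0.0805*m^4 - 0.6465*m^3 + 2.071*m^2 - 2.015*m + 25.156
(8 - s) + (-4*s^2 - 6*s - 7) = -4*s^2 - 7*s + 1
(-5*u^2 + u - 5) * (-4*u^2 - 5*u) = 20*u^4 + 21*u^3 + 15*u^2 + 25*u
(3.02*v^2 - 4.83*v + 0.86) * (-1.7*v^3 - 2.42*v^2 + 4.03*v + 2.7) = -5.134*v^5 + 0.902600000000001*v^4 + 22.3972*v^3 - 13.3921*v^2 - 9.5752*v + 2.322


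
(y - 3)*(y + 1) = y^2 - 2*y - 3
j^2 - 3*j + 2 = (j - 2)*(j - 1)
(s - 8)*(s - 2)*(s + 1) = s^3 - 9*s^2 + 6*s + 16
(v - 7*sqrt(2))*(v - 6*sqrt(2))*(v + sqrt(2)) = v^3 - 12*sqrt(2)*v^2 + 58*v + 84*sqrt(2)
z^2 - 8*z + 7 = (z - 7)*(z - 1)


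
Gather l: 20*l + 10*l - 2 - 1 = 30*l - 3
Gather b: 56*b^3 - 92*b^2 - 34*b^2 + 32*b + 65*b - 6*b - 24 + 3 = 56*b^3 - 126*b^2 + 91*b - 21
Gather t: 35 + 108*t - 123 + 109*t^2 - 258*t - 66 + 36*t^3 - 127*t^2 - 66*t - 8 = 36*t^3 - 18*t^2 - 216*t - 162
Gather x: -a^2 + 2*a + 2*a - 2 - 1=-a^2 + 4*a - 3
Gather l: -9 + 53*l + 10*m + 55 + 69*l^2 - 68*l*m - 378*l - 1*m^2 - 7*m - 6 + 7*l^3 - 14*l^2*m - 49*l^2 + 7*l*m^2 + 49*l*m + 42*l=7*l^3 + l^2*(20 - 14*m) + l*(7*m^2 - 19*m - 283) - m^2 + 3*m + 40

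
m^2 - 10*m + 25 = (m - 5)^2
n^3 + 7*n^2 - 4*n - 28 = (n - 2)*(n + 2)*(n + 7)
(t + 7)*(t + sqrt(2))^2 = t^3 + 2*sqrt(2)*t^2 + 7*t^2 + 2*t + 14*sqrt(2)*t + 14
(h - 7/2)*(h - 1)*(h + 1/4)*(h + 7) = h^4 + 11*h^3/4 - 219*h^2/8 + 35*h/2 + 49/8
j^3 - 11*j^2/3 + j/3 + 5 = (j - 3)*(j - 5/3)*(j + 1)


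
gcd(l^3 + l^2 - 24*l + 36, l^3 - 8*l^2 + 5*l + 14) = l - 2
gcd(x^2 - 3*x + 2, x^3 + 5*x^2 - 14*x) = x - 2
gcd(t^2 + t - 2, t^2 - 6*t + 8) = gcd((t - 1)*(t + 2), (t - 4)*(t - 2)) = 1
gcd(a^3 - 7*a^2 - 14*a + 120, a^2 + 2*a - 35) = a - 5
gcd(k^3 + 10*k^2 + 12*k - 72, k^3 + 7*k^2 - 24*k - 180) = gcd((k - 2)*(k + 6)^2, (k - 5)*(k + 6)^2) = k^2 + 12*k + 36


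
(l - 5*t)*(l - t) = l^2 - 6*l*t + 5*t^2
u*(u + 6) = u^2 + 6*u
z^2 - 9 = (z - 3)*(z + 3)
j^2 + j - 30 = (j - 5)*(j + 6)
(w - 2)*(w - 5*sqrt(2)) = w^2 - 5*sqrt(2)*w - 2*w + 10*sqrt(2)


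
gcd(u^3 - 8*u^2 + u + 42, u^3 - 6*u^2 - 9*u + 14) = u^2 - 5*u - 14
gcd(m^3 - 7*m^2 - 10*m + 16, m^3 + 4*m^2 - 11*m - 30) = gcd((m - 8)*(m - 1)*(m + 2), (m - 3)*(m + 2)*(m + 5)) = m + 2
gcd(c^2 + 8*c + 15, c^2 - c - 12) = c + 3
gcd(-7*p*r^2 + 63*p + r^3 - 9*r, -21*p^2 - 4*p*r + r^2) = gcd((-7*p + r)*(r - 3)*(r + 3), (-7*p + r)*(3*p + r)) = 7*p - r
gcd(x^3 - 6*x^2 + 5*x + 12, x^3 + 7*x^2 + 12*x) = 1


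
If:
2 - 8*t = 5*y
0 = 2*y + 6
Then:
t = 17/8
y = -3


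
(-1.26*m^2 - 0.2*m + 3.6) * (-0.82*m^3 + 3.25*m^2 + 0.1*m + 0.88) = 1.0332*m^5 - 3.931*m^4 - 3.728*m^3 + 10.5712*m^2 + 0.184*m + 3.168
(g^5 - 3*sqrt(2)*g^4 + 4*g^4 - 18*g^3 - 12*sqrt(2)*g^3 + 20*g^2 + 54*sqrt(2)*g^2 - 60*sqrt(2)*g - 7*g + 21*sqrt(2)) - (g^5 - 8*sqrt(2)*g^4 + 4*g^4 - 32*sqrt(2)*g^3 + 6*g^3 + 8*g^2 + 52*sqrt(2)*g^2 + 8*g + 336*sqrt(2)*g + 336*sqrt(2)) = 5*sqrt(2)*g^4 - 24*g^3 + 20*sqrt(2)*g^3 + 2*sqrt(2)*g^2 + 12*g^2 - 396*sqrt(2)*g - 15*g - 315*sqrt(2)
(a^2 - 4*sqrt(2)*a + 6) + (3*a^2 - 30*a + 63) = 4*a^2 - 30*a - 4*sqrt(2)*a + 69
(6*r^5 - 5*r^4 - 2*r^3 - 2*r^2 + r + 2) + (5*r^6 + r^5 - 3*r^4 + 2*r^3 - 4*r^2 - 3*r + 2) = 5*r^6 + 7*r^5 - 8*r^4 - 6*r^2 - 2*r + 4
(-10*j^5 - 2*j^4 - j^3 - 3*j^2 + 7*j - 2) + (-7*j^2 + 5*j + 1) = -10*j^5 - 2*j^4 - j^3 - 10*j^2 + 12*j - 1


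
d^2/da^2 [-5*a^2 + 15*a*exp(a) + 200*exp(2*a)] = 15*a*exp(a) + 800*exp(2*a) + 30*exp(a) - 10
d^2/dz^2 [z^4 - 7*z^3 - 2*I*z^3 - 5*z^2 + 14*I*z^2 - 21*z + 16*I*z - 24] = 12*z^2 + z*(-42 - 12*I) - 10 + 28*I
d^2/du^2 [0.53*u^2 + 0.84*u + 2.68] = 1.06000000000000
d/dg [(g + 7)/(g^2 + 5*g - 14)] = -1/(g^2 - 4*g + 4)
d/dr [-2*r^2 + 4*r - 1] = 4 - 4*r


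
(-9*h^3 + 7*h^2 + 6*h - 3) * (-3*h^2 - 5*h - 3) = 27*h^5 + 24*h^4 - 26*h^3 - 42*h^2 - 3*h + 9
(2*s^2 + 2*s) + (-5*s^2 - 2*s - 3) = -3*s^2 - 3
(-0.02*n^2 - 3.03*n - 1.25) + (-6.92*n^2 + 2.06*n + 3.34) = -6.94*n^2 - 0.97*n + 2.09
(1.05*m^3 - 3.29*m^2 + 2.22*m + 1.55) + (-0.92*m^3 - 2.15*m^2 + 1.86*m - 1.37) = 0.13*m^3 - 5.44*m^2 + 4.08*m + 0.18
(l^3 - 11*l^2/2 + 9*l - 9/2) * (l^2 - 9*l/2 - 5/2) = l^5 - 10*l^4 + 125*l^3/4 - 125*l^2/4 - 9*l/4 + 45/4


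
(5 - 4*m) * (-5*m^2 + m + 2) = 20*m^3 - 29*m^2 - 3*m + 10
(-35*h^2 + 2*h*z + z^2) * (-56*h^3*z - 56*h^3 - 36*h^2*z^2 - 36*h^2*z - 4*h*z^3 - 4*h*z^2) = 1960*h^5*z + 1960*h^5 + 1148*h^4*z^2 + 1148*h^4*z + 12*h^3*z^3 + 12*h^3*z^2 - 44*h^2*z^4 - 44*h^2*z^3 - 4*h*z^5 - 4*h*z^4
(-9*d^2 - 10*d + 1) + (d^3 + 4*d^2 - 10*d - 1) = d^3 - 5*d^2 - 20*d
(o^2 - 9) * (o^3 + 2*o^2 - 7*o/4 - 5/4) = o^5 + 2*o^4 - 43*o^3/4 - 77*o^2/4 + 63*o/4 + 45/4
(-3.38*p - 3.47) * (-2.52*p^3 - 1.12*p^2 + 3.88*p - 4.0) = 8.5176*p^4 + 12.53*p^3 - 9.228*p^2 + 0.0564*p + 13.88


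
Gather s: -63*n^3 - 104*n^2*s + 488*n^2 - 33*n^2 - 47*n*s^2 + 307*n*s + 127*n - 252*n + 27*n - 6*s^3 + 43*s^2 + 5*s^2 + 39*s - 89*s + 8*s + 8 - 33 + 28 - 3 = -63*n^3 + 455*n^2 - 98*n - 6*s^3 + s^2*(48 - 47*n) + s*(-104*n^2 + 307*n - 42)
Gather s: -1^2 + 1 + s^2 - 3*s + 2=s^2 - 3*s + 2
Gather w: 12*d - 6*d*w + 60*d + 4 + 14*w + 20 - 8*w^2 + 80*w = 72*d - 8*w^2 + w*(94 - 6*d) + 24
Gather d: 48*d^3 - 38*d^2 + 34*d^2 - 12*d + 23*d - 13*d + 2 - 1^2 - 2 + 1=48*d^3 - 4*d^2 - 2*d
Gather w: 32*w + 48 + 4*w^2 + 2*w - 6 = 4*w^2 + 34*w + 42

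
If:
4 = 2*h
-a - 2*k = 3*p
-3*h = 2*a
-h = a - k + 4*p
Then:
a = -3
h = 2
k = 9/11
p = 5/11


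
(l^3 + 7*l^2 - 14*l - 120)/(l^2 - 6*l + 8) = (l^2 + 11*l + 30)/(l - 2)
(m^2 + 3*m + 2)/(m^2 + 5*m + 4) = (m + 2)/(m + 4)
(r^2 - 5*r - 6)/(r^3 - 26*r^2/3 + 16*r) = 3*(r + 1)/(r*(3*r - 8))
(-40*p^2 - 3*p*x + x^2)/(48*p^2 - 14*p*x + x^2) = (5*p + x)/(-6*p + x)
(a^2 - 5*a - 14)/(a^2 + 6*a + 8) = (a - 7)/(a + 4)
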